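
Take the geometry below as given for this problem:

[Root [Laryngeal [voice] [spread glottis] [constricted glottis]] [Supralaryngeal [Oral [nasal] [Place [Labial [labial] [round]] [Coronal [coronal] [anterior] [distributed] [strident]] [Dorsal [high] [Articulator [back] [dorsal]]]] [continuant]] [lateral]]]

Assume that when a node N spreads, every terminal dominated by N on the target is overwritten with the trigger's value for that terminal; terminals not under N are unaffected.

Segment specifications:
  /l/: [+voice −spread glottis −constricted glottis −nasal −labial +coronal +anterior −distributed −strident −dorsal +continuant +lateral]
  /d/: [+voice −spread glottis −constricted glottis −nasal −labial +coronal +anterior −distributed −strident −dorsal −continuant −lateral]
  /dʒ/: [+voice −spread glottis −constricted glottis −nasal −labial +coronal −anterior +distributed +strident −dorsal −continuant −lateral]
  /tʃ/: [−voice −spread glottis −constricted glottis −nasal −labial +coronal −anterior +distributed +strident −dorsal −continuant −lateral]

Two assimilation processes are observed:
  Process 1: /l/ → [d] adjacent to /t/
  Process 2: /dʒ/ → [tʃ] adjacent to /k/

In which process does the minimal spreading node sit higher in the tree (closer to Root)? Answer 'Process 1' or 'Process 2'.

Process 1

Process 1: the features that change are [continuant], [lateral]; the minimal node is Supralaryngeal (depth 1).
Process 2: the feature that changes is [voice]; the minimal node is [voice] (depth 2).
Supralaryngeal (depth 1) sits above [voice] (depth 2), making Process 1 the one with the higher spreading node.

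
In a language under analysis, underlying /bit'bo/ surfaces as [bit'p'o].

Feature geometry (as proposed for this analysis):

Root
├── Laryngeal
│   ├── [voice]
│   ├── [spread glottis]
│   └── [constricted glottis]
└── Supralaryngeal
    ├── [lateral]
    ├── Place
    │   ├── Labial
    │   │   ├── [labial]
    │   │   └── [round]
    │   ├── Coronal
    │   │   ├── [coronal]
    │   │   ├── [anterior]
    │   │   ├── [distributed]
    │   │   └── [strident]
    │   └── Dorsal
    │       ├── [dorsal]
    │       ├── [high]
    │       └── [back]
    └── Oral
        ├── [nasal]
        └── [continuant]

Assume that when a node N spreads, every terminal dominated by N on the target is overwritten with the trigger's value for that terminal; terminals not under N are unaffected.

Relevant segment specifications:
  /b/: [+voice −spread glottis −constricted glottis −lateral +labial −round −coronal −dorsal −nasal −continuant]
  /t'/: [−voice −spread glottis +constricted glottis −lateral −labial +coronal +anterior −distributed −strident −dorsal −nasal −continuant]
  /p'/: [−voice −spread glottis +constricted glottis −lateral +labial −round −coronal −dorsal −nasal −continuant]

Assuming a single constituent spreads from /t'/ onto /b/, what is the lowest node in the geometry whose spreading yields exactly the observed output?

Laryngeal

/b/ and [p'] differ in [voice], [constricted glottis]; every other specified feature is identical.
Tracing each changed feature up the tree, the paths first meet at Laryngeal; any lower node misses at least one of them.
Delinking /b/'s Laryngeal and associating /t'/'s Laryngeal gives precisely the feature bundle of [p'].
[coronal], [labial] — on which /t'/ differs from /b/ — are unchanged, so Root cannot have spread; the constituent is no larger than Laryngeal.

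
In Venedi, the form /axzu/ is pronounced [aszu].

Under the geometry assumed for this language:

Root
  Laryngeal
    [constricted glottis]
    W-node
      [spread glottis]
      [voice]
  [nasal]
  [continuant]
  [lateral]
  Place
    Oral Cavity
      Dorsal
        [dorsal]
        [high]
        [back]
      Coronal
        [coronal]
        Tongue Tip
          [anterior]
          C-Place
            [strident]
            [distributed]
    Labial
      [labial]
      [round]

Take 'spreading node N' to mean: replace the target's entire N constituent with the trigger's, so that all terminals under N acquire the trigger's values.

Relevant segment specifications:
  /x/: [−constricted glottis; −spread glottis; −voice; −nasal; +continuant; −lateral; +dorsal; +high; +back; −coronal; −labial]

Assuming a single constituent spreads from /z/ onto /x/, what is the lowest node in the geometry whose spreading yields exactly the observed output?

/x/ and [s] differ in [coronal], [anterior], [distributed], [strident], [dorsal], [high], [back]; every other specified feature is identical.
Tracing each changed feature up the tree, the paths first meet at Oral Cavity; any lower node misses at least one of them.
Delinking /x/'s Oral Cavity and associating /z/'s Oral Cavity gives precisely the feature bundle of [s].
[voice], a feature on which the two segments disagree outside Oral Cavity, is unchanged — nothing dominating it spread, and Oral Cavity is the minimal sufficient constituent.

Oral Cavity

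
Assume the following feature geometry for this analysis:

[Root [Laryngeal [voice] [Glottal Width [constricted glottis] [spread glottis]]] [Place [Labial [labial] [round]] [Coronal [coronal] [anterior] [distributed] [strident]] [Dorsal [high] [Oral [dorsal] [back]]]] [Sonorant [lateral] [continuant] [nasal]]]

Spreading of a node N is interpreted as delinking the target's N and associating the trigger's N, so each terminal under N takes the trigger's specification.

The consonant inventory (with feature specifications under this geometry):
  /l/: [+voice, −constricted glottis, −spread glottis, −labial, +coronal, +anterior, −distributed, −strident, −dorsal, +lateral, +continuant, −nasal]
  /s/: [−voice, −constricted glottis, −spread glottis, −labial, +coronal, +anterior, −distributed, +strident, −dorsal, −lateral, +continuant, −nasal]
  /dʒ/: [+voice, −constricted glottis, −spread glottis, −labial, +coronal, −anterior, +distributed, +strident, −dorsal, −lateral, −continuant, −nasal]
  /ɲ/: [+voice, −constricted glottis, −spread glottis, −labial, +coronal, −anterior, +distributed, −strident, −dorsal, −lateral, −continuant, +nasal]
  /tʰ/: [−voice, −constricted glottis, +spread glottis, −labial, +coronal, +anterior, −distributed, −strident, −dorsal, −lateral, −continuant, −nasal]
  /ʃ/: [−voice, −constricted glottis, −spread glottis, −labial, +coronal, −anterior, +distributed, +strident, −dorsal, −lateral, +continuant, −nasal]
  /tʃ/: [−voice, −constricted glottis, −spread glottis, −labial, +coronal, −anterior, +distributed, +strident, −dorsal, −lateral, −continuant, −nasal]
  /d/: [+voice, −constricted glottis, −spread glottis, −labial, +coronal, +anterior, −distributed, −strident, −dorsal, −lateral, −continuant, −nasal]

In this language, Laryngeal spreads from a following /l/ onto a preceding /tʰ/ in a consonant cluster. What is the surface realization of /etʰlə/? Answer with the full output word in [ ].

Laryngeal immediately or transitively dominates [voice], [constricted glottis], [spread glottis].
The target acquires /l/'s values for everything under Laryngeal — [+voice], [−constricted glottis], [−spread glottis] — while keeping its own [labial], [coronal], [anterior], ….
The resulting bundle matches /d/ in the inventory; substituting it for /tʰ/ gives [edlə].

[edlə]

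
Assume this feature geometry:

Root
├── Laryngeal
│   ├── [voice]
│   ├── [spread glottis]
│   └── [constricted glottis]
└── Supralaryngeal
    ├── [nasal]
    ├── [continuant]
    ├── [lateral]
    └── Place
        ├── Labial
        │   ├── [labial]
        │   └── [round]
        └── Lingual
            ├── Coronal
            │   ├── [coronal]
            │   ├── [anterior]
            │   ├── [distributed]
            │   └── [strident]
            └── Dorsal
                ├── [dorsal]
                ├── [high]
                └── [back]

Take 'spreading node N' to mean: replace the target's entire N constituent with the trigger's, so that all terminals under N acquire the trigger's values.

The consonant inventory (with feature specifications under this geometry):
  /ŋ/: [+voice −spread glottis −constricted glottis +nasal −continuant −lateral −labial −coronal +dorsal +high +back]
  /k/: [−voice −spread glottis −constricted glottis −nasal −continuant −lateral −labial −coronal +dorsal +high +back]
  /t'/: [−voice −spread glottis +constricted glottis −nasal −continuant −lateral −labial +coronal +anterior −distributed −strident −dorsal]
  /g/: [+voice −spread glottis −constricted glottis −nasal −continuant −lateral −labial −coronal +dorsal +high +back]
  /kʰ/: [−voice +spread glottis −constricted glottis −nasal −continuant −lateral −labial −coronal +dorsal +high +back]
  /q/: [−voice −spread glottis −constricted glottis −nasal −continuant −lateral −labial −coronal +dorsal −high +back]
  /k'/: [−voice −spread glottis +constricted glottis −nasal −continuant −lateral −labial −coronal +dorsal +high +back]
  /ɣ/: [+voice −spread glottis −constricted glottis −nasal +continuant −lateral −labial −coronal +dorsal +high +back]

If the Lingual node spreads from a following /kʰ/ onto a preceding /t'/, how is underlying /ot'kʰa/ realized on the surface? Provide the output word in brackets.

[ok'kʰa]

Lingual immediately or transitively dominates [coronal], [anterior], [distributed], [strident], [dorsal], [high], [back].
The target acquires /kʰ/'s values for everything under Lingual — [−coronal], [+dorsal], [+high], [+back] — while keeping its own [voice], [spread glottis], [constricted glottis], ….
This feature bundle is that of [k'], so /ot'kʰa/ surfaces as [ok'kʰa].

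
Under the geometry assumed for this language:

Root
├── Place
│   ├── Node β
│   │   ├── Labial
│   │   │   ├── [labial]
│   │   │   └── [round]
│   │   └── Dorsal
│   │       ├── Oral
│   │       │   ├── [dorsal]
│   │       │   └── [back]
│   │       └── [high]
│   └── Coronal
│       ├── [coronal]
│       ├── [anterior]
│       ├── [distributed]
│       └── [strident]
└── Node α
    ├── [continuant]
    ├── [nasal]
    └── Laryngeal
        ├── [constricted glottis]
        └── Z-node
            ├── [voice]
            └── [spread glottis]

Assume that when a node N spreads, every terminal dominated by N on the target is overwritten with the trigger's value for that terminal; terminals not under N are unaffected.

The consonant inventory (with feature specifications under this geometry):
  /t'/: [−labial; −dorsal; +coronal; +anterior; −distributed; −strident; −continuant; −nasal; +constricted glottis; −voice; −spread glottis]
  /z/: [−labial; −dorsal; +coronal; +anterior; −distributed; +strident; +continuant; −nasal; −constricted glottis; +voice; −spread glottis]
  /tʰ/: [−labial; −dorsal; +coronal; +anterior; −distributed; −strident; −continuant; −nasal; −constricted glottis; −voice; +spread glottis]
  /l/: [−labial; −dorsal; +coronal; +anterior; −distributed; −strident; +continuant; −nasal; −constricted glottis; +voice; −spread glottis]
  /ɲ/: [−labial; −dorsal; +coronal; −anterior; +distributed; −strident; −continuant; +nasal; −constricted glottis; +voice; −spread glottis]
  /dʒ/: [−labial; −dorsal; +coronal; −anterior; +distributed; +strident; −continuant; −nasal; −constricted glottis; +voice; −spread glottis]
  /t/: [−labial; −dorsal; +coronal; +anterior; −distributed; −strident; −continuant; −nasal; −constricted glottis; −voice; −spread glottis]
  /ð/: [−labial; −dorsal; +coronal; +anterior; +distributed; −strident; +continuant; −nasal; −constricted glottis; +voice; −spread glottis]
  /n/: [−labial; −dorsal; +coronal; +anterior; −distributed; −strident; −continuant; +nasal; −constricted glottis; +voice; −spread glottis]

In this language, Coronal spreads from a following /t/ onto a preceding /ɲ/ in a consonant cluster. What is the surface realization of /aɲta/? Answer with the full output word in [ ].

The Coronal node dominates the terminals [coronal], [anterior], [distributed], [strident].
Spreading Coronal from /t/ onto /ɲ/ replaces those values with /t/'s: [+coronal], [+anterior], [−distributed], [−strident]. Features outside Coronal ([labial], [dorsal], [continuant], …) stay as in /ɲ/.
This feature bundle is that of [n], so /aɲta/ surfaces as [anta].

[anta]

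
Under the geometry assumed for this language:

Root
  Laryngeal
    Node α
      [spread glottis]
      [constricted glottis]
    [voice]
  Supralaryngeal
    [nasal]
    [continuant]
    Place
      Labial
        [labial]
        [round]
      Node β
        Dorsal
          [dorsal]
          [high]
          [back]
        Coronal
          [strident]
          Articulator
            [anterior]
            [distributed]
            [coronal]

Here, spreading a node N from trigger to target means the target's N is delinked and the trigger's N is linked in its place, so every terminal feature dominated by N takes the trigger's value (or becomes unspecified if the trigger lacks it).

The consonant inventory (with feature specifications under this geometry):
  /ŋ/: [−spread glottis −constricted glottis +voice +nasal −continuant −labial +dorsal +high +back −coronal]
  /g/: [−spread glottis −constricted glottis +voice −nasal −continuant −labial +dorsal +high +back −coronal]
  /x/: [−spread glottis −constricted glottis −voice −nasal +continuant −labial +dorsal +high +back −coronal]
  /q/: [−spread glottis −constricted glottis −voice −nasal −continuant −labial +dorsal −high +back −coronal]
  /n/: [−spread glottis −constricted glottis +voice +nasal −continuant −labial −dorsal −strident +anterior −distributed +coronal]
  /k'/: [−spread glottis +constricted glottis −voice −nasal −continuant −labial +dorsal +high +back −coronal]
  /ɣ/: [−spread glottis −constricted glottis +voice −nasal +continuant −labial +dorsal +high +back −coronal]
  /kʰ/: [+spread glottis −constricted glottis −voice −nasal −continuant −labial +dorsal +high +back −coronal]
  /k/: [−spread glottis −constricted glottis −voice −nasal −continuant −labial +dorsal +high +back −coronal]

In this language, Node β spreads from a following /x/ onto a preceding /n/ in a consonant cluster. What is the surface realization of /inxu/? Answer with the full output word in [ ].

The Node β node dominates the terminals [dorsal], [high], [back], [strident], [anterior], [distributed], [coronal].
Spreading Node β from /x/ onto /n/ replaces those values with /x/'s: [+dorsal], [+high], [+back], [−coronal]. Features outside Node β ([spread glottis], [constricted glottis], [voice], …) stay as in /n/.
Among the inventory, only /ŋ/ has exactly this specification, giving the surface form [iŋxu].

[iŋxu]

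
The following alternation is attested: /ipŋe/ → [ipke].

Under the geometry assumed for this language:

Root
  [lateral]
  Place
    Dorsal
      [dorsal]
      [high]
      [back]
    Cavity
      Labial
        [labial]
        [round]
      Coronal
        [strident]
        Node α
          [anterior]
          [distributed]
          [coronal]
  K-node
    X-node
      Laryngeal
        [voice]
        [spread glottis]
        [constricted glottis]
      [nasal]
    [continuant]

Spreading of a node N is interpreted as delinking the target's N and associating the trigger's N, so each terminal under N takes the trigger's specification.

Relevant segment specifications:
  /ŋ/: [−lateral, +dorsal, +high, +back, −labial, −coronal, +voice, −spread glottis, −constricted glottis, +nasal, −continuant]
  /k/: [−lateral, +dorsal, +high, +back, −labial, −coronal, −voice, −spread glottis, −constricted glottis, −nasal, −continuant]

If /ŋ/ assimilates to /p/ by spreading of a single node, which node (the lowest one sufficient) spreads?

Comparing /ŋ/ with its surface form [k], the features that change are [voice], [nasal].
The smallest constituent containing every changed terminal is X-node — each of its daughters lacks at least one of the affected features.
If X-node spreads, every terminal under it takes /p/'s value, producing [k] as observed.
[labial], [dorsal] stay as in /ŋ/ although /p/ differs there, so no node dominating them spread; among the remaining candidates X-node is the lowest that derives the output.

X-node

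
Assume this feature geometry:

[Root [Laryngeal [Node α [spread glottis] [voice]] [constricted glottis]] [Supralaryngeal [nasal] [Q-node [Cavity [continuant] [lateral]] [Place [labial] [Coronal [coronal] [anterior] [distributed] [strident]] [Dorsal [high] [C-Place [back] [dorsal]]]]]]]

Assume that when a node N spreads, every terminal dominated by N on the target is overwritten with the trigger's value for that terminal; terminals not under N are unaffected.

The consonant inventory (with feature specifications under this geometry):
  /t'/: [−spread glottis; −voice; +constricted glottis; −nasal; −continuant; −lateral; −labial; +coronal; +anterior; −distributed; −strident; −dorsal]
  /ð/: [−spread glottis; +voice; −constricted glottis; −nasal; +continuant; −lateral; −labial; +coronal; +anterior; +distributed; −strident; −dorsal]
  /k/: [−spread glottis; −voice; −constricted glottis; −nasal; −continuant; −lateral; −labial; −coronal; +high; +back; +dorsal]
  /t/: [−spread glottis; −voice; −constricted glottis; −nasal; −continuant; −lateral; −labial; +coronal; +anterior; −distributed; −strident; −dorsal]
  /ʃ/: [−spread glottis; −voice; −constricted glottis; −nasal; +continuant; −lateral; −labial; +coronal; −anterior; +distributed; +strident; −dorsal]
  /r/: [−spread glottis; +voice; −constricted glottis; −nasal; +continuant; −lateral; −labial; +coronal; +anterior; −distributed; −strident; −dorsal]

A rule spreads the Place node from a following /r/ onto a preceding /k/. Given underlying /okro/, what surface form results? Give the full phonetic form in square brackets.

[otro]

Place immediately or transitively dominates [labial], [coronal], [anterior], [distributed], [strident], [high], [back], [dorsal].
After delinking /k/'s Place and linking /r/'s, the affected terminals become [−labial], [+coronal], [+anterior], [−distributed], [−strident], [−dorsal]; [spread glottis], [voice], [constricted glottis], … (outside Place) are retained from /k/.
Among the inventory, only /t/ has exactly this specification, giving the surface form [otro].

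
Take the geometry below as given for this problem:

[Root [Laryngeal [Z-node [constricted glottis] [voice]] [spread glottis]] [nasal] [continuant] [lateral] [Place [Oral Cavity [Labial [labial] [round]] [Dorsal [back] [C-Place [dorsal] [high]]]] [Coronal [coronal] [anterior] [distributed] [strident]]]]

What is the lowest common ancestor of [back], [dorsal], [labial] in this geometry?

Oral Cavity

[back]: Root / Place / Oral Cavity / Dorsal / [back].
[dorsal] lies under C-Place (below Place).
[labial]: Root / Place / Oral Cavity / Labial / [labial].
These paths first converge at Oral Cavity; no daughter of Oral Cavity dominates all 3 features, so Oral Cavity is the minimal constituent.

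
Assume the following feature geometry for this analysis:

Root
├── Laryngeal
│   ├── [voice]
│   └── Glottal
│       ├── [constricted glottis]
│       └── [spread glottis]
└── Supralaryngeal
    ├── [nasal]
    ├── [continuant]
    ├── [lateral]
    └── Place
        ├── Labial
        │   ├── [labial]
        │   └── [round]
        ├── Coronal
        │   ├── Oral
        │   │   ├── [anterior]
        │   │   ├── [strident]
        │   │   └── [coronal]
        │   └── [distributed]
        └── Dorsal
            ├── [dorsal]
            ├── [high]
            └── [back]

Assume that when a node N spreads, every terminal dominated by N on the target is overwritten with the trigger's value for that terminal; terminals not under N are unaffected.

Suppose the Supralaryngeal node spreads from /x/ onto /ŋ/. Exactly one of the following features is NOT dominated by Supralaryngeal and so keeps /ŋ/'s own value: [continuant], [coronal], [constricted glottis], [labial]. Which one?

[constricted glottis]

Under this geometry, Supralaryngeal contains [nasal], [continuant], [lateral], [labial], [round], [anterior], [strident], [coronal], [distributed], [dorsal], [high], [back].
Spreading Supralaryngeal replaces [continuant], [labial], [coronal] with the trigger's values, since each sits inside the Supralaryngeal constituent.
[constricted glottis] is not within the Supralaryngeal subtree (it hangs from Glottal), so /ŋ/'s [constricted glottis] value survives.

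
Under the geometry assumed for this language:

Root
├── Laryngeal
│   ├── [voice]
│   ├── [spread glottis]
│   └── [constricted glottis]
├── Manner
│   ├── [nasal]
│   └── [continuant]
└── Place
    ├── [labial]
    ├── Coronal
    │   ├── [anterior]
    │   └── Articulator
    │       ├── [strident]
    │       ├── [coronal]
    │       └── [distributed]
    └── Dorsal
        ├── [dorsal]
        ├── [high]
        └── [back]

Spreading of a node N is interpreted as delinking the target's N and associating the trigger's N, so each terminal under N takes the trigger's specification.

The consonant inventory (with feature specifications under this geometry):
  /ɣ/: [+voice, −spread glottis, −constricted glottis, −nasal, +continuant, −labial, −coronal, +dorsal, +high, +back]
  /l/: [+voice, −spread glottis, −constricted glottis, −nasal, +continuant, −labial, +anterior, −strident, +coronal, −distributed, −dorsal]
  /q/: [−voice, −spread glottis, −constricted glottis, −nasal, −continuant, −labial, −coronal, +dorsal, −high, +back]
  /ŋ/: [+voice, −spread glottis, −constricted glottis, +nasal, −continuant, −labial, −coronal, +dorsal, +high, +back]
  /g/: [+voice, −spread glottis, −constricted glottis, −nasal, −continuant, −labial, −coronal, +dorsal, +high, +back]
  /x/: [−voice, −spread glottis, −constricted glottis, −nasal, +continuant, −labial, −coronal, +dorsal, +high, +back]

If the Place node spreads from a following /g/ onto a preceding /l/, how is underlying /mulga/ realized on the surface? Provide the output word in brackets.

[muɣga]

Terminals under Place in this geometry: [labial], [anterior], [strident], [coronal], [distributed], [dorsal], [high], [back].
The target acquires /g/'s values for everything under Place — [−labial], [−coronal], [+dorsal], [+high], [+back] — while keeping its own [voice], [spread glottis], [constricted glottis], ….
Among the inventory, only /ɣ/ has exactly this specification, giving the surface form [muɣga].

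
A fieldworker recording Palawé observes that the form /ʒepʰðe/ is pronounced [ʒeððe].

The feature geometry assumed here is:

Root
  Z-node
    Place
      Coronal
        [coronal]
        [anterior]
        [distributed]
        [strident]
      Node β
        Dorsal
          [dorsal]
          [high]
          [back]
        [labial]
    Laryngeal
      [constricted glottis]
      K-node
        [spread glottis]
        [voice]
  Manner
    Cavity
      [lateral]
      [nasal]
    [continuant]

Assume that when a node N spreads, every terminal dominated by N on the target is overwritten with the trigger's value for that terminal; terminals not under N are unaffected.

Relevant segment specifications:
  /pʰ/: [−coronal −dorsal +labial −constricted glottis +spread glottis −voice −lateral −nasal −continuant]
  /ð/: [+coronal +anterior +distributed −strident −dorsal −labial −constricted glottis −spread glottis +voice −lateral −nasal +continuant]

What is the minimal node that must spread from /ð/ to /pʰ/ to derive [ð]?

Root

/pʰ/ and [ð] differ in [voice], [spread glottis], [continuant], [labial], [coronal], [anterior], [distributed], [strident]; every other specified feature is identical.
The smallest constituent containing every changed terminal is Root — each of its daughters lacks at least one of the affected features.
Delinking /pʰ/'s Root and associating /ð/'s Root gives precisely the feature bundle of [ð].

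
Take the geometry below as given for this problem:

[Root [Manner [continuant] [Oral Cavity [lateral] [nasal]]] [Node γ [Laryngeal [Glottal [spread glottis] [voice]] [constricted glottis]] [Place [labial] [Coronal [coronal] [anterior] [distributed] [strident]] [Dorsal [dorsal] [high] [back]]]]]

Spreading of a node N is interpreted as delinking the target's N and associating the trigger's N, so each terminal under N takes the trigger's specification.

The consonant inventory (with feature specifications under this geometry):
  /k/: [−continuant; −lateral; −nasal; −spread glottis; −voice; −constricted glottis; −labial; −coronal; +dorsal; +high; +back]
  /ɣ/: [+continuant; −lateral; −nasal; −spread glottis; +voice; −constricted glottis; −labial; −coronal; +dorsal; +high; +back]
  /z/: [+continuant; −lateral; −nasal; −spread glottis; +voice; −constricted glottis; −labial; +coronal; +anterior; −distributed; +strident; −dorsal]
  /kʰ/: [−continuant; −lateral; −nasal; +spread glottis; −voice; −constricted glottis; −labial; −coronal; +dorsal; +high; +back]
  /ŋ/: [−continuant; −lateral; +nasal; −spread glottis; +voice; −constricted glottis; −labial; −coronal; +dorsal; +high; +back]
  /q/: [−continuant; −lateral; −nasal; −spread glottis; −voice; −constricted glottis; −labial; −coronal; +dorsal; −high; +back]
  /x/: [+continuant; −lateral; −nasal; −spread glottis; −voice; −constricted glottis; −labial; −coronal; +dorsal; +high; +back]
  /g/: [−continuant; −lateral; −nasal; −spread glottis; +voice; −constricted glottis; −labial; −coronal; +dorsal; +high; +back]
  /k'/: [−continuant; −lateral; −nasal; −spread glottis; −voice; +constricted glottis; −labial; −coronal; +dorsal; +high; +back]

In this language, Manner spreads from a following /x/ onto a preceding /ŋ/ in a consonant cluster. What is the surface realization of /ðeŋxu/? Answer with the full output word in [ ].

Terminals under Manner in this geometry: [continuant], [lateral], [nasal].
After delinking /ŋ/'s Manner and linking /x/'s, the affected terminals become [+continuant], [−lateral], [−nasal]; [spread glottis], [voice], [constricted glottis], … (outside Manner) are retained from /ŋ/.
This feature bundle is that of [ɣ], so /ðeŋxu/ surfaces as [ðeɣxu].

[ðeɣxu]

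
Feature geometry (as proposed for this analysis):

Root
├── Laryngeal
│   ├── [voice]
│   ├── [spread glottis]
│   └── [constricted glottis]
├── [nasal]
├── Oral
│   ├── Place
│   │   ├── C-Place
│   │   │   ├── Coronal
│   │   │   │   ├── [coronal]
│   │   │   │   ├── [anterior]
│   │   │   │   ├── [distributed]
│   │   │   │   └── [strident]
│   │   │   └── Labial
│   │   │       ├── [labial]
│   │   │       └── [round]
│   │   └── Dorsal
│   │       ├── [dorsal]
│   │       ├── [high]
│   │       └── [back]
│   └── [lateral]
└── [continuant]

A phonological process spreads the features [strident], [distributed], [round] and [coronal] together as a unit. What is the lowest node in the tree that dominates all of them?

C-Place

[strident] is immediately dominated by Coronal.
[distributed] is immediately dominated by Coronal.
[round] is immediately dominated by Labial.
[coronal] is immediately dominated by Coronal.
C-Place is the lowest common ancestor — every listed feature sits under it, and no single subconstituent of C-Place covers them all.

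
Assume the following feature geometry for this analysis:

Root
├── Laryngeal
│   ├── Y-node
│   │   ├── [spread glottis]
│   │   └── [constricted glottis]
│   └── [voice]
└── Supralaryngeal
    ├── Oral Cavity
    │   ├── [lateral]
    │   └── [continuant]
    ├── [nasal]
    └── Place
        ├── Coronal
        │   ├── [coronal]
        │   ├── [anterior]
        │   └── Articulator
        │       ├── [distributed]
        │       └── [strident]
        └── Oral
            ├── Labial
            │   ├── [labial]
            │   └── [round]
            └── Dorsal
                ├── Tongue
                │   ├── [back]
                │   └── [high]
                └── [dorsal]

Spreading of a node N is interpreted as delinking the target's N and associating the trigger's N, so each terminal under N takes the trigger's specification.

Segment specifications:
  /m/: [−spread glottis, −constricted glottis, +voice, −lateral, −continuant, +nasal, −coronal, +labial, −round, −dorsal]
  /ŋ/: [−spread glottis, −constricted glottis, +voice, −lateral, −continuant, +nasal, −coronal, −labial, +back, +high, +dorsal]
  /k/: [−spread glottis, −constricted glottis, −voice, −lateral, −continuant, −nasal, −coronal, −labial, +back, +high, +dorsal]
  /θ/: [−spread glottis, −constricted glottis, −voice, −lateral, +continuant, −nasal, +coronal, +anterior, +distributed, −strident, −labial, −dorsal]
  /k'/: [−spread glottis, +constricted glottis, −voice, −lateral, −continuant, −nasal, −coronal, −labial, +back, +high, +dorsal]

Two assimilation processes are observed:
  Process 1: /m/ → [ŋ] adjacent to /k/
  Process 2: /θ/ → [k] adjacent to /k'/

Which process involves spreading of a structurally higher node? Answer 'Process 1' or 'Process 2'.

Process 2

In Process 1, [labial], [round], [dorsal], [high], [back] change, so the minimal spreading node is Oral at depth 3.
Process 2 alters [continuant], [coronal], [anterior], [distributed], [strident], [dorsal], [high], [back]; the lowest common ancestor is Supralaryngeal (depth 1 from Root).
Depth 1 < depth 3; Process 2 involves the structurally higher constituent Supralaryngeal.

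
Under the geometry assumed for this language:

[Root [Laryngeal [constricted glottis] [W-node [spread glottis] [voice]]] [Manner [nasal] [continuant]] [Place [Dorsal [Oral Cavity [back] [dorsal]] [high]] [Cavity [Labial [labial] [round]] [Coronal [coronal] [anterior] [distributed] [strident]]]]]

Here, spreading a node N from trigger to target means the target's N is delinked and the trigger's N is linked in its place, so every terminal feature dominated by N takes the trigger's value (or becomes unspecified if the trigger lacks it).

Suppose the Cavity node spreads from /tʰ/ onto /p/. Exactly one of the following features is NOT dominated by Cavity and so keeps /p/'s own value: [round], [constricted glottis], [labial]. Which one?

Cavity dominates exactly [labial], [round], [coronal], [anterior], [distributed], [strident].
[labial], [round] all lie under Cavity, so they are overwritten when Cavity spreads.
[constricted glottis] attaches under Laryngeal, not under Cavity, so /p/ retains its own value for [constricted glottis].

[constricted glottis]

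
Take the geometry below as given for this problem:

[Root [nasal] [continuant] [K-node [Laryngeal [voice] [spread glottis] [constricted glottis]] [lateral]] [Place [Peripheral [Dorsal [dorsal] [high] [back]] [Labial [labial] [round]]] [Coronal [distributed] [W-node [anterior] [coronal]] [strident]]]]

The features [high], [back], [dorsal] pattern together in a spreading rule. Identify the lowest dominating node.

[high] lies under Dorsal (below Place).
[back]: Root ▹ Place ▹ Peripheral ▹ Dorsal ▹ [back].
[dorsal] lies under Dorsal (below Place).
The lowest node appearing on every path is Dorsal; each proper daughter of Dorsal fails to dominate at least one of the listed features.

Dorsal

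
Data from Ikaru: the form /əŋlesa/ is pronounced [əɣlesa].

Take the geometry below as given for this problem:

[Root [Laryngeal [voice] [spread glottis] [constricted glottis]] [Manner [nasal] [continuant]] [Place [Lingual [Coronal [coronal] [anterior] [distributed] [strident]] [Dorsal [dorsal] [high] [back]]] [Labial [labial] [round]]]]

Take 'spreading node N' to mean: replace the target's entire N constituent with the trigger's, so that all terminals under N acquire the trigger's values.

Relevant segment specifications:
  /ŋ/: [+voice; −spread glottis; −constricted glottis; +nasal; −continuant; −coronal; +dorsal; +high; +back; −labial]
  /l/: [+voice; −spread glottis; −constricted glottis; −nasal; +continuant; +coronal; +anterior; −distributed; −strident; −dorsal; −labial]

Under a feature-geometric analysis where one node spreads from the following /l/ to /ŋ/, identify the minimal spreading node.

Comparing /ŋ/ with its surface form [ɣ], the features that change are [nasal], [continuant].
Tracing each changed feature up the tree, the paths first meet at Manner; any lower node misses at least one of them.
If Manner spreads, every terminal under it takes /l/'s value, producing [ɣ] as observed.
Had Root spread, [coronal], [dorsal] would have taken /l/'s values; they stay as in /ŋ/, confirming the spreading constituent is exactly Manner.

Manner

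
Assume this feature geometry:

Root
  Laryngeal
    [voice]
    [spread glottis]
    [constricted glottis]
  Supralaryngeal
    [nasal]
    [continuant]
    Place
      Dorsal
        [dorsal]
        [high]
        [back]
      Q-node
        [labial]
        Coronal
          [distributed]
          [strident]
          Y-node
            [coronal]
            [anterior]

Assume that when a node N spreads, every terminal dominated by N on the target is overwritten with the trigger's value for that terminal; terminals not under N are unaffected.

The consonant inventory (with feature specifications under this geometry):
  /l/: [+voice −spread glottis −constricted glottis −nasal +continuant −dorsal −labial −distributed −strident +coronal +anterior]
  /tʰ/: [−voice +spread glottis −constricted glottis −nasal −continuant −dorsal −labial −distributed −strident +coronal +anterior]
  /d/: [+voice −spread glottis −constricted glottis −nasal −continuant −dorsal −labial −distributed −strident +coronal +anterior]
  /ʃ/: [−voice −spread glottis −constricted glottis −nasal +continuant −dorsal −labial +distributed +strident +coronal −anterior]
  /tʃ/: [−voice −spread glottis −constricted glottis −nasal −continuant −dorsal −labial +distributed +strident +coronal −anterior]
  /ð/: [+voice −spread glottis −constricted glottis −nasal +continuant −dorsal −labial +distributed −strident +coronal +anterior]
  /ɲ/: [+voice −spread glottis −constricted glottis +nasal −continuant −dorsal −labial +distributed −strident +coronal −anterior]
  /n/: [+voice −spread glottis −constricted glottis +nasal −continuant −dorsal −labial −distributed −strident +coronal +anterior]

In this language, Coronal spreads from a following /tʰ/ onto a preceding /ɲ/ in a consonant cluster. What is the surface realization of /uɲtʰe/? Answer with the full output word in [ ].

[untʰe]

The Coronal node dominates the terminals [distributed], [strident], [coronal], [anterior].
Spreading Coronal from /tʰ/ onto /ɲ/ replaces those values with /tʰ/'s: [−distributed], [−strident], [+coronal], [+anterior]. Features outside Coronal ([voice], [spread glottis], [constricted glottis], …) stay as in /ɲ/.
The resulting bundle matches /n/ in the inventory; substituting it for /ɲ/ gives [untʰe].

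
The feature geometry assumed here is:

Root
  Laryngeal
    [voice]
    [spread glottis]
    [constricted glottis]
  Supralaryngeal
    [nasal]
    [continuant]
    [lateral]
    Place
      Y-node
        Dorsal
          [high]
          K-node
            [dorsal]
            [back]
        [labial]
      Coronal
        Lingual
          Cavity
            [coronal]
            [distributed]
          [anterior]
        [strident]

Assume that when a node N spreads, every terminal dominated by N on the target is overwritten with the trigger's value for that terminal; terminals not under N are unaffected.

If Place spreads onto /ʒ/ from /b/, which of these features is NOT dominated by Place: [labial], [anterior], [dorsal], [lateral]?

Under this geometry, Place contains [high], [dorsal], [back], [labial], [coronal], [distributed], [anterior], [strident].
Spreading Place replaces [dorsal], [anterior], [labial] with the trigger's values, since each sits inside the Place constituent.
[lateral] is not within the Place subtree (it hangs from Supralaryngeal), so /ʒ/'s [lateral] value survives.

[lateral]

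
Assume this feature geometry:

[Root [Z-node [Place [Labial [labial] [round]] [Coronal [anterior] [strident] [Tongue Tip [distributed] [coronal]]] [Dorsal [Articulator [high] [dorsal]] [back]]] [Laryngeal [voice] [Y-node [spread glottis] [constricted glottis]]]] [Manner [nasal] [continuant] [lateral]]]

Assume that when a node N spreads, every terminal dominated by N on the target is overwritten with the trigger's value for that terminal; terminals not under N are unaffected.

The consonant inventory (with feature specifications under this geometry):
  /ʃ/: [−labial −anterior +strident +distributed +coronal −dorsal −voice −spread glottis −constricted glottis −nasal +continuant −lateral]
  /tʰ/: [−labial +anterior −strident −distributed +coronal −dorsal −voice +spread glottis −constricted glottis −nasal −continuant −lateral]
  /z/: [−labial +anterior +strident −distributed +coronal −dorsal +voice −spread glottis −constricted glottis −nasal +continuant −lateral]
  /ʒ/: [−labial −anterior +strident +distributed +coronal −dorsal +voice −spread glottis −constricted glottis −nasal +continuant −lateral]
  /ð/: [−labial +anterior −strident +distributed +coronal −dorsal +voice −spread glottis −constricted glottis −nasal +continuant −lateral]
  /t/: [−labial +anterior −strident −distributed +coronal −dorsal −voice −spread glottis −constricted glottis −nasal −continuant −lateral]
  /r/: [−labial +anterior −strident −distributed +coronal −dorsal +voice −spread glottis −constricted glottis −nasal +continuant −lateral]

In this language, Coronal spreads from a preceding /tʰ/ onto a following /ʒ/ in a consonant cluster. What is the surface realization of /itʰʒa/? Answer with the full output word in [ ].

Coronal immediately or transitively dominates [anterior], [strident], [distributed], [coronal].
Spreading Coronal from /tʰ/ onto /ʒ/ replaces those values with /tʰ/'s: [+anterior], [−strident], [−distributed], [+coronal]. Features outside Coronal ([labial], [dorsal], [voice], …) stay as in /ʒ/.
This feature bundle is that of [r], so /itʰʒa/ surfaces as [itʰra].

[itʰra]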